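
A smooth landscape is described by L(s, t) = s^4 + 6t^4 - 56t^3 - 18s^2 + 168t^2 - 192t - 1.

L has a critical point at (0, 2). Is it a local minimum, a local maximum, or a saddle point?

local maximum

The mixed partial ∂²L/∂s∂t is 0, so the Hessian at any point is diag(L_ss, L_tt) = diag(12(s^2 - 3), 24(3t^2 - 14t + 14)).
At (0, 2): H = diag(-36, -48).
Both eigenvalues are negative, so H is negative definite: a local maximum.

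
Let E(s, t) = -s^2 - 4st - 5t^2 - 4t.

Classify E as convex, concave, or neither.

concave

E is quadratic, so its Hessian is the constant matrix H = [[-2, -4], [-4, -10]].
det(H) = 4, tr(H) = -12.
det(H) > 0 and tr(H) < 0, so H is negative definite everywhere: concave.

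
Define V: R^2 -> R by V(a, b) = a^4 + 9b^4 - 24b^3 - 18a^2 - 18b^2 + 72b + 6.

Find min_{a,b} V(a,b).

-132

V(a,b) separates as P(a) + Q(b) + 6, so its minimum is min P + min Q + 6.
P'(a) = 4a(a - 3)(a + 3) vanishes at a ∈ {-3, 0, 3}; Q'(b) = 36(b - 2)(b - 1)(b + 1) vanishes at b ∈ {-1, 1, 2}.
Local minima of P (where P''>0): P(-3)=-81, P(3)=-81. Local minima of Q: Q(-1)=-57, Q(2)=24.
So the global minimum of V is P(-3) + Q(-1) + 6 = -81 − 57 + 6 = -132, attained at (-3, -1).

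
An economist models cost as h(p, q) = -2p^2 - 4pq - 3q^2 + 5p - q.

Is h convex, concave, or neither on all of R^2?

h is quadratic, so its Hessian is the constant matrix H = [[-4, -4], [-4, -6]].
det(H) = 8, tr(H) = -10.
det(H) > 0 and tr(H) < 0, so H is negative definite everywhere: concave.

concave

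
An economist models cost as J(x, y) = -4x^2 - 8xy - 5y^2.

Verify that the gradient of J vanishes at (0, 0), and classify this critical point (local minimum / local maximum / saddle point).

∇J = (-8x - 8y, -8x - 10y); substituting (0, 0) gives ∇J = (0, 0), so (0, 0) is indeed a critical point.
The Hessian of J is constant: H = [[-8, -8], [-8, -10]].
det(H) = (-8)·(-10) − (-8)² = 16.
det(H) > 0 and tr(H) = -18 < 0, so H is negative definite and the point is a local maximum.

local maximum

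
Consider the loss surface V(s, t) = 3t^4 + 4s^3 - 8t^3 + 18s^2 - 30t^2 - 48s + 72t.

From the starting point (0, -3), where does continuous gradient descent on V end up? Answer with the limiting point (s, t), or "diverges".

(1, -2)

V is separable, so gradient descent decouples: s follows -∂V/∂s, t follows -∂V/∂t.
∂V/∂s = 12(s - 1)(s + 4); at s=0 this is -48, so s increases.
∂V/∂t = 12(t - 3)(t - 1)(t + 2); at t=-3 this is -288, so t increases.
s converges to its nearest critical value 1 (a local min of the s-part); t converges to -2. The iterate converges to (1, -2).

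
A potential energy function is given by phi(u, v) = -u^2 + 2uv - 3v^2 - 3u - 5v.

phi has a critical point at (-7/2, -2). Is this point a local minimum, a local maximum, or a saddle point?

local maximum

The Hessian of phi is constant: H = [[-2, 2], [2, -6]].
det(H) = (-2)·(-6) − 2² = 8.
det(H) > 0 and tr(H) = -8 < 0, so H is negative definite and the point is a local maximum.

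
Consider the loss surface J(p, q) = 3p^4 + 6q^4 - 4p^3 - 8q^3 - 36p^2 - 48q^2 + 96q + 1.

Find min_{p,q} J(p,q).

-412

J(p,q) separates as A(p) + B(q) + 1, so its minimum is min A + min B + 1.
A'(p) = 12p(p - 3)(p + 2) vanishes at p ∈ {-2, 0, 3}; B'(q) = 24(q - 2)(q - 1)(q + 2) vanishes at q ∈ {-2, 1, 2}.
Local minima of A (where A''>0): A(-2)=-64, A(3)=-189. Local minima of B: B(-2)=-224, B(2)=32.
So the global minimum of J is A(3) + B(-2) + 1 = -189 − 224 + 1 = -412, attained at (3, -2).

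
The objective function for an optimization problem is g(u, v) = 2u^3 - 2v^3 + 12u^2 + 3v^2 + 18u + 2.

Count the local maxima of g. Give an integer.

g separates as a function of u plus a function of v, so ∇g=0 decouples.
∂g/∂u = 6(u + 1)(u + 3) = 0 at u ∈ {-3, -1}; ∂g/∂v = -6v(v - 1) = 0 at v ∈ {0, 1}.
The Hessian is diagonal: diag(g_uu, g_vv). Second derivatives: g_uu(-3)=-12, g_uu(-1)=12; g_vv(0)=6, g_vv(1)=-6.
Local maxima occur where both diagonal entries negative: (-3, 1). Count: 1.

1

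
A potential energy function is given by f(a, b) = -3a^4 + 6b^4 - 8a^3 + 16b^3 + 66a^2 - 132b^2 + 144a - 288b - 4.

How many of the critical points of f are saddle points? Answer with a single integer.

5

f separates as a function of a plus a function of b, so ∇f=0 decouples.
∂f/∂a = -12(a - 3)(a + 1)(a + 4) = 0 at a ∈ {-4, -1, 3}; ∂f/∂b = 24(b - 3)(b + 1)(b + 4) = 0 at b ∈ {-4, -1, 3}.
The Hessian is diagonal: diag(f_aa, f_bb). Second derivatives: f_aa(-4)=-252, f_aa(-1)=144, f_aa(3)=-336; f_bb(-4)=504, f_bb(-1)=-288, f_bb(3)=672.
Saddle points occur where the two diagonal entries have opposite signs: (-4, -4), (-4, 3), (-1, -1), (3, -4), (3, 3). Count: 5.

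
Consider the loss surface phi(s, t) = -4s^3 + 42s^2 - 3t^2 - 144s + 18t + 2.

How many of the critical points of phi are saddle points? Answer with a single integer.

phi separates as a function of s plus a function of t, so ∇phi=0 decouples.
∂phi/∂s = -12(s - 4)(s - 3) = 0 at s ∈ {3, 4}; ∂phi/∂t = -6(t - 3) = 0 at t ∈ {3}.
The Hessian is diagonal: diag(phi_ss, phi_tt). Second derivatives: phi_ss(3)=12, phi_ss(4)=-12; phi_tt(3)=-6.
Saddle points occur where the two diagonal entries have opposite signs: (3, 3). Count: 1.

1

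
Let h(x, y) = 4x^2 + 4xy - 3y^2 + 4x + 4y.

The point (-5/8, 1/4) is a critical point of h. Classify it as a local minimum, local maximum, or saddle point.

The Hessian of h is constant: H = [[8, 4], [4, -6]].
det(H) = 8·(-6) − 4² = -64.
Since det(H) < 0, H is indefinite and the critical point is a saddle point.

saddle point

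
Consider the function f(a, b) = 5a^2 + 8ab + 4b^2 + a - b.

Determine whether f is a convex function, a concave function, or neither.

convex

f is quadratic, so its Hessian is the constant matrix H = [[10, 8], [8, 8]].
det(H) = 16, tr(H) = 18.
det(H) > 0 and tr(H) > 0, so H is positive definite everywhere: convex.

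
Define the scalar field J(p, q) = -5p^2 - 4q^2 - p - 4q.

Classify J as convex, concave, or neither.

concave

J is quadratic, so its Hessian is the constant matrix H = [[-10, 0], [0, -8]].
det(H) = 80, tr(H) = -18.
det(H) > 0 and tr(H) < 0, so H is negative definite everywhere: concave.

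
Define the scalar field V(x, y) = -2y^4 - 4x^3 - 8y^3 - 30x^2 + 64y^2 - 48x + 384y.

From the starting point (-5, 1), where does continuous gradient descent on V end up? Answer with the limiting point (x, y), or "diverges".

V is separable, so gradient descent decouples: x follows -∂V/∂x, y follows -∂V/∂y.
∂V/∂x = -12(x + 1)(x + 4); at x=-5 this is -48, so x increases.
∂V/∂y = -8(y - 4)(y + 3)(y + 4); at y=1 this is 480, so y decreases.
x converges to its nearest critical value -4 (a local min of the x-part); y converges to -3. The iterate converges to (-4, -3).

(-4, -3)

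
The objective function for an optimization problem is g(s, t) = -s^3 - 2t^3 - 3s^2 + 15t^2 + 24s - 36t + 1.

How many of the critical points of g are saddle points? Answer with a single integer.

2

g separates as a function of s plus a function of t, so ∇g=0 decouples.
∂g/∂s = -3(s - 2)(s + 4) = 0 at s ∈ {-4, 2}; ∂g/∂t = -6(t - 3)(t - 2) = 0 at t ∈ {2, 3}.
The Hessian is diagonal: diag(g_ss, g_tt). Second derivatives: g_ss(-4)=18, g_ss(2)=-18; g_tt(2)=6, g_tt(3)=-6.
Saddle points occur where the two diagonal entries have opposite signs: (-4, 3), (2, 2). Count: 2.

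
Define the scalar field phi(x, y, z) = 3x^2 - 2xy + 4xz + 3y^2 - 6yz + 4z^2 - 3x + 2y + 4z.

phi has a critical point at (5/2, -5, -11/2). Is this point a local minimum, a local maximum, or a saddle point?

local minimum

The Hessian is constant: H = [[6, -2, 4], [-2, 6, -6], [4, -6, 8]].
Leading principal minors: Δ₁ = 6, Δ₂ = 32, Δ₃ = 40.
All leading minors are positive, so H is positive definite: a local minimum.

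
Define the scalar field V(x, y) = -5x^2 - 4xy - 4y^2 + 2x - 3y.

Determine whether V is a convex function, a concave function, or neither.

V is quadratic, so its Hessian is the constant matrix H = [[-10, -4], [-4, -8]].
det(H) = 64, tr(H) = -18.
det(H) > 0 and tr(H) < 0, so H is negative definite everywhere: concave.

concave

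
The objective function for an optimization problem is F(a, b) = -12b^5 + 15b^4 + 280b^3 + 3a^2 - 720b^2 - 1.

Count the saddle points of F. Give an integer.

2

F separates as a function of a plus a function of b, so ∇F=0 decouples.
∂F/∂a = 6a = 0 at a ∈ {0}; ∂F/∂b = -60b(b - 3)(b - 2)(b + 4) = 0 at b ∈ {-4, 0, 2, 3}.
The Hessian is diagonal: diag(F_aa, F_bb). Second derivatives: F_aa(0)=6; F_bb(-4)=10080, F_bb(0)=-1440, F_bb(2)=720, F_bb(3)=-1260.
Saddle points occur where the two diagonal entries have opposite signs: (0, 0), (0, 3). Count: 2.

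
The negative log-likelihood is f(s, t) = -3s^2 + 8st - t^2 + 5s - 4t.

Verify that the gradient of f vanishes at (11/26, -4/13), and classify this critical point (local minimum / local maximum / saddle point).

∇f = (-6s + 8t + 5, 8s - 2t - 4); substituting (11/26, -4/13) gives ∇f = (0, 0), so (11/26, -4/13) is indeed a critical point.
The Hessian of f is constant: H = [[-6, 8], [8, -2]].
det(H) = (-6)·(-2) − 8² = -52.
Since det(H) < 0, H is indefinite and the critical point is a saddle point.

saddle point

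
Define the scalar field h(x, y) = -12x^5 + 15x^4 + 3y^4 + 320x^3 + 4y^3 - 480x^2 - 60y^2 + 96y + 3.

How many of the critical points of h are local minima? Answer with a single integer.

h separates as a function of x plus a function of y, so ∇h=0 decouples.
∂h/∂x = -60x(x - 4)(x - 1)(x + 4) = 0 at x ∈ {-4, 0, 1, 4}; ∂h/∂y = 12(y - 2)(y - 1)(y + 4) = 0 at y ∈ {-4, 1, 2}.
The Hessian is diagonal: diag(h_xx, h_yy). Second derivatives: h_xx(-4)=9600, h_xx(0)=-960, h_xx(1)=900, h_xx(4)=-5760; h_yy(-4)=360, h_yy(1)=-60, h_yy(2)=72.
Local minima occur where both diagonal entries positive: (-4, -4), (-4, 2), (1, -4), (1, 2). Count: 4.

4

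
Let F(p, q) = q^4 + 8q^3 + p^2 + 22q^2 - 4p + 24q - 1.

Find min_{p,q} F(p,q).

F(p,q) separates as A(p) + B(q) − 1, so its minimum is min A + min B − 1.
A'(p) = 2p - 4 vanishes at p ∈ {2}; B'(q) = 4(q + 1)(q + 2)(q + 3) vanishes at q ∈ {-3, -2, -1}.
Local minima of A (where A''>0): A(2)=-4. Local minima of B: B(-3)=-9, B(-1)=-9.
So the global minimum of F is A(2) + B(-3) − 1 = -4 − 9 − 1 = -14, attained at (2, -3).

-14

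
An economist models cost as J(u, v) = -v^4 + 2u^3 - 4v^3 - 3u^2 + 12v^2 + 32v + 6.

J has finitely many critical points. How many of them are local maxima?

J separates as a function of u plus a function of v, so ∇J=0 decouples.
∂J/∂u = 6u(u - 1) = 0 at u ∈ {0, 1}; ∂J/∂v = -4(v - 2)(v + 1)(v + 4) = 0 at v ∈ {-4, -1, 2}.
The Hessian is diagonal: diag(J_uu, J_vv). Second derivatives: J_uu(0)=-6, J_uu(1)=6; J_vv(-4)=-72, J_vv(-1)=36, J_vv(2)=-72.
Local maxima occur where both diagonal entries negative: (0, -4), (0, 2). Count: 2.

2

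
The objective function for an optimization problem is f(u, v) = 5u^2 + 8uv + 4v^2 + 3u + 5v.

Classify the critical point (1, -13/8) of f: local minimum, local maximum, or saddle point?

The Hessian of f is constant: H = [[10, 8], [8, 8]].
det(H) = 10·8 − 8² = 16.
det(H) > 0 and tr(H) = 18 > 0, so H is positive definite and the point is a local minimum.

local minimum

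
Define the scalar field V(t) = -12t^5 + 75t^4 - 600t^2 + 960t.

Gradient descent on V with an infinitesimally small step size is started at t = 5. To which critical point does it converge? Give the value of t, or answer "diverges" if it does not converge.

V'(t) = -60(t - 4)(t - 2)(t - 1)(t + 2), so V'(5) = -5040.
Gradient descent moves in the -V' direction, i.e. t is increasing.
There is no critical point above t=5, and V' keeps the same sign, so the iterate runs off to +∞.

diverges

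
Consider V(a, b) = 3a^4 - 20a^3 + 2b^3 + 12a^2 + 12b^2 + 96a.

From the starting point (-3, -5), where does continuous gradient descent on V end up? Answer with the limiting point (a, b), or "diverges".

diverges

V is separable, so gradient descent decouples: a follows -∂V/∂a, b follows -∂V/∂b.
∂V/∂a = 12(a - 4)(a - 2)(a + 1); at a=-3 this is -840, so a increases.
∂V/∂b = 6b(b + 4); at b=-5 this is 30, so b decreases.
The b-coordinate has no critical point in that direction and runs off to infinity.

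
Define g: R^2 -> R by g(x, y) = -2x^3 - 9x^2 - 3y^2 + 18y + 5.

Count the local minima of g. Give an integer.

0

g separates as a function of x plus a function of y, so ∇g=0 decouples.
∂g/∂x = -6x(x + 3) = 0 at x ∈ {-3, 0}; ∂g/∂y = -6(y - 3) = 0 at y ∈ {3}.
The Hessian is diagonal: diag(g_xx, g_yy). Second derivatives: g_xx(-3)=18, g_xx(0)=-18; g_yy(3)=-6.
Local minima occur where both diagonal entries positive: none. Count: 0.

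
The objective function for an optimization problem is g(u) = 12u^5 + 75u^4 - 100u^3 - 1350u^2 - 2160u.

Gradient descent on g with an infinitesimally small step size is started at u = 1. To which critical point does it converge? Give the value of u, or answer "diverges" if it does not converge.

g'(u) = 60(u - 3)(u + 1)(u + 3)(u + 4), so g'(1) = -4800.
Gradient descent moves in the -g' direction, i.e. u is increasing.
The nearest critical point in that direction is u = 3, where g'' = 10080 > 0 (a local minimum). The iterate converges there.

3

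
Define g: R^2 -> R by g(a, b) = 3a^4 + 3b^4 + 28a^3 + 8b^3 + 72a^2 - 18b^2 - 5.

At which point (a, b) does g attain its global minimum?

(0, -3)

g(a,b) separates as P(a) + Q(b) − 5, so its minimum is min P + min Q − 5.
P'(a) = 12a(a + 3)(a + 4) vanishes at a ∈ {-4, -3, 0}; Q'(b) = 12b(b - 1)(b + 3) vanishes at b ∈ {-3, 0, 1}.
Local minima of P (where P''>0): P(-4)=128, P(0)=0. Local minima of Q: Q(-3)=-135, Q(1)=-7.
So the global minimum of g is P(0) + Q(-3) − 5 = 0 − 135 − 5 = -140, attained at (0, -3).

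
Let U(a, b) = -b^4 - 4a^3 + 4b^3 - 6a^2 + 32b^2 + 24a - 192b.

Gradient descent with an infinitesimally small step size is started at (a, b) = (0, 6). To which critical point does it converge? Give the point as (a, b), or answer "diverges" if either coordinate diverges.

diverges

U is separable, so gradient descent decouples: a follows -∂U/∂a, b follows -∂U/∂b.
∂U/∂a = -12(a - 1)(a + 2); at a=0 this is 24, so a decreases.
∂U/∂b = -4(b - 4)(b - 3)(b + 4); at b=6 this is -240, so b increases.
The b-coordinate has no critical point in that direction and runs off to infinity.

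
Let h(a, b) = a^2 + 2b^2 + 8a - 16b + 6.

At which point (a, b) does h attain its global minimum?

(-4, 4)

h(a,b) separates as P(a) + Q(b) + 6, so its minimum is min P + min Q + 6.
P'(a) = 2a + 8 vanishes at a ∈ {-4}; Q'(b) = 4b - 16 vanishes at b ∈ {4}.
Local minima of P (where P''>0): P(-4)=-16. Local minima of Q: Q(4)=-32.
So the global minimum of h is P(-4) + Q(4) + 6 = -16 − 32 + 6 = -42, attained at (-4, 4).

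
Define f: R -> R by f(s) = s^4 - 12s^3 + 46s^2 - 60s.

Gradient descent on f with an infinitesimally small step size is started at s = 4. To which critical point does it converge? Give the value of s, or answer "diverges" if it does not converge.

f'(s) = 4(s - 5)(s - 3)(s - 1), so f'(4) = -12.
Gradient descent moves in the -f' direction, i.e. s is increasing.
The nearest critical point in that direction is s = 5, where f'' = 32 > 0 (a local minimum). The iterate converges there.

5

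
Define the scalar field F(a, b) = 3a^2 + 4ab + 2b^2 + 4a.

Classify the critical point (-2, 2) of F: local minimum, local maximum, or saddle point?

The Hessian of F is constant: H = [[6, 4], [4, 4]].
det(H) = 6·4 − 4² = 8.
det(H) > 0 and tr(H) = 10 > 0, so H is positive definite and the point is a local minimum.

local minimum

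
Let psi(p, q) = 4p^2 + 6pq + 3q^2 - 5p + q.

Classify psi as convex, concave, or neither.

psi is quadratic, so its Hessian is the constant matrix H = [[8, 6], [6, 6]].
det(H) = 12, tr(H) = 14.
det(H) > 0 and tr(H) > 0, so H is positive definite everywhere: convex.

convex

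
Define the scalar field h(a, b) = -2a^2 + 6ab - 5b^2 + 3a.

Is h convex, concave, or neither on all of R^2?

concave

h is quadratic, so its Hessian is the constant matrix H = [[-4, 6], [6, -10]].
det(H) = 4, tr(H) = -14.
det(H) > 0 and tr(H) < 0, so H is negative definite everywhere: concave.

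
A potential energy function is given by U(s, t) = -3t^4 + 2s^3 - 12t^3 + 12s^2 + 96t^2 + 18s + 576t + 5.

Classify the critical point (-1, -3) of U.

The mixed partial ∂²U/∂s∂t is 0, so the Hessian at any point is diag(U_ss, U_tt) = diag(12(s + 2), 12(-3t^2 - 6t + 16)).
At (-1, -3): H = diag(12, 84).
Both eigenvalues are positive, so H is positive definite: a local minimum.

local minimum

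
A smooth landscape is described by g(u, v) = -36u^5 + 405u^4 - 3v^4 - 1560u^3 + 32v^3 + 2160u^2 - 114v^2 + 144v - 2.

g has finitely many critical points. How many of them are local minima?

g separates as a function of u plus a function of v, so ∇g=0 decouples.
∂g/∂u = -180u(u - 4)(u - 3)(u - 2) = 0 at u ∈ {0, 2, 3, 4}; ∂g/∂v = -12(v - 4)(v - 3)(v - 1) = 0 at v ∈ {1, 3, 4}.
The Hessian is diagonal: diag(g_uu, g_vv). Second derivatives: g_uu(0)=4320, g_uu(2)=-720, g_uu(3)=540, g_uu(4)=-1440; g_vv(1)=-72, g_vv(3)=24, g_vv(4)=-36.
Local minima occur where both diagonal entries positive: (0, 3), (3, 3). Count: 2.

2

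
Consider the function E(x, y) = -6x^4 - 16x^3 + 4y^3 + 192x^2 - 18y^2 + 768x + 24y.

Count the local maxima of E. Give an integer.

E separates as a function of x plus a function of y, so ∇E=0 decouples.
∂E/∂x = -24(x - 4)(x + 2)(x + 4) = 0 at x ∈ {-4, -2, 4}; ∂E/∂y = 12(y - 2)(y - 1) = 0 at y ∈ {1, 2}.
The Hessian is diagonal: diag(E_xx, E_yy). Second derivatives: E_xx(-4)=-384, E_xx(-2)=288, E_xx(4)=-1152; E_yy(1)=-12, E_yy(2)=12.
Local maxima occur where both diagonal entries negative: (-4, 1), (4, 1). Count: 2.

2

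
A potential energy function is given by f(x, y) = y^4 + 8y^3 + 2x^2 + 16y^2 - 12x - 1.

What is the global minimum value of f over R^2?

f(x,y) separates as P(x) + Q(y) − 1, so its minimum is min P + min Q − 1.
P'(x) = 4x - 12 vanishes at x ∈ {3}; Q'(y) = 4y(y + 2)(y + 4) vanishes at y ∈ {-4, -2, 0}.
Local minima of P (where P''>0): P(3)=-18. Local minima of Q: Q(-4)=0, Q(0)=0.
So the global minimum of f is P(3) + Q(-4) − 1 = -18 + 0 − 1 = -19, attained at (3, -4).

-19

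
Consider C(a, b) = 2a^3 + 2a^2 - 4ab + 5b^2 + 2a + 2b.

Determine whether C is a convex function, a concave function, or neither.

The term 2a^3 is cubic, so the Hessian is not constant.
∂²C/∂a² = 12a + 4, which takes both signs as a varies (negative for sufficiently negative a). A diagonal entry of the Hessian changing sign means the Hessian is neither positive- nor negative-semidefinite on all of R^2.

neither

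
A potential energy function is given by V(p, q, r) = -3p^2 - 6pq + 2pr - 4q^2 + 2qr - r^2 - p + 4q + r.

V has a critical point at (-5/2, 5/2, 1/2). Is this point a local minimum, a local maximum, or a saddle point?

local maximum

The Hessian is constant: H = [[-6, -6, 2], [-6, -8, 2], [2, 2, -2]].
Leading principal minors: Δ₁ = -6, Δ₂ = 12, Δ₃ = -16.
The minors alternate sign starting negative (−, +, −), so H is negative definite: a local maximum.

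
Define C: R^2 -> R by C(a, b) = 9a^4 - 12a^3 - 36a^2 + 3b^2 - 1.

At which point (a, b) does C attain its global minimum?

C(a,b) separates as P(a) + Q(b) − 1, so its minimum is min P + min Q − 1.
P'(a) = 36a(a - 2)(a + 1) vanishes at a ∈ {-1, 0, 2}; Q'(b) = 6b vanishes at b ∈ {0}.
Local minima of P (where P''>0): P(-1)=-15, P(2)=-96. Local minima of Q: Q(0)=0.
So the global minimum of C is P(2) + Q(0) − 1 = -96 + 0 − 1 = -97, attained at (2, 0).

(2, 0)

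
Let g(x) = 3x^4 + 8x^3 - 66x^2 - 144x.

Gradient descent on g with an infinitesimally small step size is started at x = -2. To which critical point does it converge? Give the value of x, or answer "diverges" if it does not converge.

g'(x) = 12(x - 3)(x + 1)(x + 4), so g'(-2) = 120.
Gradient descent moves in the -g' direction, i.e. x is decreasing.
The nearest critical point in that direction is x = -4, where g'' = 252 > 0 (a local minimum). The iterate converges there.

-4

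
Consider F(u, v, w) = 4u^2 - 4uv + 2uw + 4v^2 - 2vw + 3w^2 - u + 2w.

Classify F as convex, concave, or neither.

F is quadratic, so its Hessian is the constant matrix H = [[8, -4, 2], [-4, 8, -2], [2, -2, 6]].
Leading principal minors: 8, 48, 256.
All positive ⇒ H ≻ 0 ⇒ convex.

convex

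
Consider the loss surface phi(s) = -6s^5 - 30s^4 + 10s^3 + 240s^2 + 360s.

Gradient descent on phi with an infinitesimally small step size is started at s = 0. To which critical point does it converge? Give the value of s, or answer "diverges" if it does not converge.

-1

phi'(s) = -30(s - 2)(s + 1)(s + 2)(s + 3), so phi'(0) = 360.
Gradient descent moves in the -phi' direction, i.e. s is decreasing.
The nearest critical point in that direction is s = -1, where phi'' = 180 > 0 (a local minimum). The iterate converges there.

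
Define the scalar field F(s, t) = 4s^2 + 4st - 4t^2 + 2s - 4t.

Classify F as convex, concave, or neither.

neither

F is quadratic, so its Hessian is the constant matrix H = [[8, 4], [4, -8]].
det(H) = -80, tr(H) = 0.
det(H) < 0, so H is indefinite: neither convex nor concave.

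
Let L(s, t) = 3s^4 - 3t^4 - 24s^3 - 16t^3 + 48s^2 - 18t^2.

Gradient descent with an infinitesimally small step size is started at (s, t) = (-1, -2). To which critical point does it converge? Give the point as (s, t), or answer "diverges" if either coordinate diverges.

L is separable, so gradient descent decouples: s follows -∂L/∂s, t follows -∂L/∂t.
∂L/∂s = 12s(s - 4)(s - 2); at s=-1 this is -180, so s increases.
∂L/∂t = -12t(t + 1)(t + 3); at t=-2 this is -24, so t increases.
s converges to its nearest critical value 0 (a local min of the s-part); t converges to -1. The iterate converges to (0, -1).

(0, -1)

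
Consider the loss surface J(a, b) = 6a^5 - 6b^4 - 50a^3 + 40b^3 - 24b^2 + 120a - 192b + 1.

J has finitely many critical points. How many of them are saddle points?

J separates as a function of a plus a function of b, so ∇J=0 decouples.
∂J/∂a = 30(a - 2)(a - 1)(a + 1)(a + 2) = 0 at a ∈ {-2, -1, 1, 2}; ∂J/∂b = -24(b - 4)(b - 2)(b + 1) = 0 at b ∈ {-1, 2, 4}.
The Hessian is diagonal: diag(J_aa, J_bb). Second derivatives: J_aa(-2)=-360, J_aa(-1)=180, J_aa(1)=-180, J_aa(2)=360; J_bb(-1)=-360, J_bb(2)=144, J_bb(4)=-240.
Saddle points occur where the two diagonal entries have opposite signs: (-2, 2), (-1, -1), (-1, 4), (1, 2), (2, -1), (2, 4). Count: 6.

6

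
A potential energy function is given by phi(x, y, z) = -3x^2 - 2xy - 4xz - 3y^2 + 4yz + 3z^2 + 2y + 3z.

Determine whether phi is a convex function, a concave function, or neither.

neither

phi is quadratic, so its Hessian is the constant matrix H = [[-6, -2, -4], [-2, -6, 4], [-4, 4, 6]].
Leading principal minors: -6, 32, 448.
Neither pattern holds ⇒ H is indefinite ⇒ neither convex nor concave.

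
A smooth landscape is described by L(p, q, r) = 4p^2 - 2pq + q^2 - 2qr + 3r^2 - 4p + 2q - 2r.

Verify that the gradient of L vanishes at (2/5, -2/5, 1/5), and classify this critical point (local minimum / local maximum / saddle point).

local minimum

∇L = (8p - 2q - 4, -2p + 2q - 2r + 2, -2q + 6r - 2); substituting (2/5, -2/5, 1/5) gives ∇L = (0, 0, 0), so (2/5, -2/5, 1/5) is indeed a critical point.
The Hessian is constant: H = [[8, -2, 0], [-2, 2, -2], [0, -2, 6]].
Leading principal minors: Δ₁ = 8, Δ₂ = 12, Δ₃ = 40.
All leading minors are positive, so H is positive definite: a local minimum.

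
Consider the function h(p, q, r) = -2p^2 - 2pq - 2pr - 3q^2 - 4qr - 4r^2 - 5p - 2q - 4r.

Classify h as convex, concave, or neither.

h is quadratic, so its Hessian is the constant matrix H = [[-4, -2, -2], [-2, -6, -4], [-2, -4, -8]].
Leading principal minors: -4, 20, -104.
Signs alternate −, +, − ⇒ H ≺ 0 ⇒ concave.

concave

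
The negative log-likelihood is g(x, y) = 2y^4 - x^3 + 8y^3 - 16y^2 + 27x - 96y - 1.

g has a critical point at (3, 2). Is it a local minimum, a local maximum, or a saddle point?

The mixed partial ∂²g/∂x∂y is 0, so the Hessian at any point is diag(g_xx, g_yy) = diag(-6x, 8(3y^2 + 6y - 4)).
At (3, 2): H = diag(-18, 160).
The eigenvalues have opposite signs, so H is indefinite: a saddle point.

saddle point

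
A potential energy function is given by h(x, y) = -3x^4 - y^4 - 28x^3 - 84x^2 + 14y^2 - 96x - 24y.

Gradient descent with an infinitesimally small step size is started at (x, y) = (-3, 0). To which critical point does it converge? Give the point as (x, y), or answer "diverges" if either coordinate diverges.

h is separable, so gradient descent decouples: x follows -∂h/∂x, y follows -∂h/∂y.
∂h/∂x = -12(x + 1)(x + 2)(x + 4); at x=-3 this is -24, so x increases.
∂h/∂y = -4(y - 2)(y - 1)(y + 3); at y=0 this is -24, so y increases.
x converges to its nearest critical value -2 (a local min of the x-part); y converges to 1. The iterate converges to (-2, 1).

(-2, 1)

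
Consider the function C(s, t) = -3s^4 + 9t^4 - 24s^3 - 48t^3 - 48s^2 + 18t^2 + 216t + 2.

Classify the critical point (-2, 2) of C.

The mixed partial ∂²C/∂s∂t is 0, so the Hessian at any point is diag(C_ss, C_tt) = diag(-12(3s^2 + 12s + 8), 36(3t^2 - 8t + 1)).
At (-2, 2): H = diag(48, -108).
The eigenvalues have opposite signs, so H is indefinite: a saddle point.

saddle point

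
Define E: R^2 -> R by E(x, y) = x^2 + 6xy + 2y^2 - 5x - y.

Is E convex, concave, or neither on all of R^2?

E is quadratic, so its Hessian is the constant matrix H = [[2, 6], [6, 4]].
det(H) = -28, tr(H) = 6.
det(H) < 0, so H is indefinite: neither convex nor concave.

neither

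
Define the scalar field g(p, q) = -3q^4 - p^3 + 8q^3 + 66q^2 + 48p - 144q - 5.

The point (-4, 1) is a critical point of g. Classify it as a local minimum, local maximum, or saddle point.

The mixed partial ∂²g/∂p∂q is 0, so the Hessian at any point is diag(g_pp, g_qq) = diag(-6p, 12(-3q^2 + 4q + 11)).
At (-4, 1): H = diag(24, 144).
Both eigenvalues are positive, so H is positive definite: a local minimum.

local minimum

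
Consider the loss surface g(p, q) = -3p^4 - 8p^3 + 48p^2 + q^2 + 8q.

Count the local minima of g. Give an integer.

g separates as a function of p plus a function of q, so ∇g=0 decouples.
∂g/∂p = -12p(p - 2)(p + 4) = 0 at p ∈ {-4, 0, 2}; ∂g/∂q = 2(q + 4) = 0 at q ∈ {-4}.
The Hessian is diagonal: diag(g_pp, g_qq). Second derivatives: g_pp(-4)=-288, g_pp(0)=96, g_pp(2)=-144; g_qq(-4)=2.
Local minima occur where both diagonal entries positive: (0, -4). Count: 1.

1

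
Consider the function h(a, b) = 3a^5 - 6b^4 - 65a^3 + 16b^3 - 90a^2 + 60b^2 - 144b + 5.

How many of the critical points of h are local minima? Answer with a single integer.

2

h separates as a function of a plus a function of b, so ∇h=0 decouples.
∂h/∂a = 15a(a - 4)(a + 1)(a + 3) = 0 at a ∈ {-3, -1, 0, 4}; ∂h/∂b = -24(b - 3)(b - 1)(b + 2) = 0 at b ∈ {-2, 1, 3}.
The Hessian is diagonal: diag(h_aa, h_bb). Second derivatives: h_aa(-3)=-630, h_aa(-1)=150, h_aa(0)=-180, h_aa(4)=2100; h_bb(-2)=-360, h_bb(1)=144, h_bb(3)=-240.
Local minima occur where both diagonal entries positive: (-1, 1), (4, 1). Count: 2.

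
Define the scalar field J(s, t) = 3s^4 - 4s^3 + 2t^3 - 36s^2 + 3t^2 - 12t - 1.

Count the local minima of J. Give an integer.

2

J separates as a function of s plus a function of t, so ∇J=0 decouples.
∂J/∂s = 12s(s - 3)(s + 2) = 0 at s ∈ {-2, 0, 3}; ∂J/∂t = 6(t - 1)(t + 2) = 0 at t ∈ {-2, 1}.
The Hessian is diagonal: diag(J_ss, J_tt). Second derivatives: J_ss(-2)=120, J_ss(0)=-72, J_ss(3)=180; J_tt(-2)=-18, J_tt(1)=18.
Local minima occur where both diagonal entries positive: (-2, 1), (3, 1). Count: 2.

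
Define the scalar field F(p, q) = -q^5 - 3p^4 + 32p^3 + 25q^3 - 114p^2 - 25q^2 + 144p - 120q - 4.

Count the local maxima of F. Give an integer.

F separates as a function of p plus a function of q, so ∇F=0 decouples.
∂F/∂p = -12(p - 4)(p - 3)(p - 1) = 0 at p ∈ {1, 3, 4}; ∂F/∂q = -5(q - 3)(q - 2)(q + 1)(q + 4) = 0 at q ∈ {-4, -1, 2, 3}.
The Hessian is diagonal: diag(F_pp, F_qq). Second derivatives: F_pp(1)=-72, F_pp(3)=24, F_pp(4)=-36; F_qq(-4)=630, F_qq(-1)=-180, F_qq(2)=90, F_qq(3)=-140.
Local maxima occur where both diagonal entries negative: (1, -1), (1, 3), (4, -1), (4, 3). Count: 4.

4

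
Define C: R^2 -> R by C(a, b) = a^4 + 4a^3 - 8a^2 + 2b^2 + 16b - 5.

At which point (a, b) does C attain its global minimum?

(-4, -4)

C(a,b) separates as P(a) + Q(b) − 5, so its minimum is min P + min Q − 5.
P'(a) = 4a(a - 1)(a + 4) vanishes at a ∈ {-4, 0, 1}; Q'(b) = 4b + 16 vanishes at b ∈ {-4}.
Local minima of P (where P''>0): P(-4)=-128, P(1)=-3. Local minima of Q: Q(-4)=-32.
So the global minimum of C is P(-4) + Q(-4) − 5 = -128 − 32 − 5 = -165, attained at (-4, -4).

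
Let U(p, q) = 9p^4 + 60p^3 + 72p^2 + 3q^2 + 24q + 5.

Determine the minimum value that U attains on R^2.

U(p,q) separates as A(p) + B(q) + 5, so its minimum is min A + min B + 5.
A'(p) = 36p(p + 1)(p + 4) vanishes at p ∈ {-4, -1, 0}; B'(q) = 6q + 24 vanishes at q ∈ {-4}.
Local minima of A (where A''>0): A(-4)=-384, A(0)=0. Local minima of B: B(-4)=-48.
So the global minimum of U is A(-4) + B(-4) + 5 = -384 − 48 + 5 = -427, attained at (-4, -4).

-427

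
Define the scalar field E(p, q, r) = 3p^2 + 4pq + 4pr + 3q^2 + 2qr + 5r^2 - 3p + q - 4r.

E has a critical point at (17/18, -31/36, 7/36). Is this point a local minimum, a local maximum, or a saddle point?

local minimum

The Hessian is constant: H = [[6, 4, 4], [4, 6, 2], [4, 2, 10]].
Leading principal minors: Δ₁ = 6, Δ₂ = 20, Δ₃ = 144.
All leading minors are positive, so H is positive definite: a local minimum.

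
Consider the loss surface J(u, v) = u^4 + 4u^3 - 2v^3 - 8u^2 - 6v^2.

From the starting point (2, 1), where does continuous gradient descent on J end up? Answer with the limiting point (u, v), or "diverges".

diverges

J is separable, so gradient descent decouples: u follows -∂J/∂u, v follows -∂J/∂v.
∂J/∂u = 4u(u - 1)(u + 4); at u=2 this is 48, so u decreases.
∂J/∂v = -6v(v + 2); at v=1 this is -18, so v increases.
The v-coordinate has no critical point in that direction and runs off to infinity.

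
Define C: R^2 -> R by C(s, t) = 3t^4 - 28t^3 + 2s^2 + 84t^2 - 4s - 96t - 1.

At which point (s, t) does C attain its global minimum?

(1, 4)

C(s,t) separates as P(s) + Q(t) − 1, so its minimum is min P + min Q − 1.
P'(s) = 4s - 4 vanishes at s ∈ {1}; Q'(t) = 12(t - 4)(t - 2)(t - 1) vanishes at t ∈ {1, 2, 4}.
Local minima of P (where P''>0): P(1)=-2. Local minima of Q: Q(1)=-37, Q(4)=-64.
So the global minimum of C is P(1) + Q(4) − 1 = -2 − 64 − 1 = -67, attained at (1, 4).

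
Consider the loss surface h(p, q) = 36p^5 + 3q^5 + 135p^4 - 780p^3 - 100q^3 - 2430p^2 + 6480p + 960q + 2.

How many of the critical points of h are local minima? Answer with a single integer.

4

h separates as a function of p plus a function of q, so ∇h=0 decouples.
∂h/∂p = 180(p - 3)(p - 1)(p + 3)(p + 4) = 0 at p ∈ {-4, -3, 1, 3}; ∂h/∂q = 15(q - 4)(q - 2)(q + 2)(q + 4) = 0 at q ∈ {-4, -2, 2, 4}.
The Hessian is diagonal: diag(h_pp, h_qq). Second derivatives: h_pp(-4)=-6300, h_pp(-3)=4320, h_pp(1)=-7200, h_pp(3)=15120; h_qq(-4)=-1440, h_qq(-2)=720, h_qq(2)=-720, h_qq(4)=1440.
Local minima occur where both diagonal entries positive: (-3, -2), (-3, 4), (3, -2), (3, 4). Count: 4.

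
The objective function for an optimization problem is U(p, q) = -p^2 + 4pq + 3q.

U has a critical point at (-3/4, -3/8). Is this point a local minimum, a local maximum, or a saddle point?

The Hessian of U is constant: H = [[-2, 4], [4, 0]].
det(H) = (-2)·0 − 4² = -16.
Since det(H) < 0, H is indefinite and the critical point is a saddle point.

saddle point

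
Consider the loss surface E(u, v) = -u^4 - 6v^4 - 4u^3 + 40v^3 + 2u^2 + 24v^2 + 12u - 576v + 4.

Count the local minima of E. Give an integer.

1

E separates as a function of u plus a function of v, so ∇E=0 decouples.
∂E/∂u = -4(u - 1)(u + 1)(u + 3) = 0 at u ∈ {-3, -1, 1}; ∂E/∂v = -24(v - 4)(v - 3)(v + 2) = 0 at v ∈ {-2, 3, 4}.
The Hessian is diagonal: diag(E_uu, E_vv). Second derivatives: E_uu(-3)=-32, E_uu(-1)=16, E_uu(1)=-32; E_vv(-2)=-720, E_vv(3)=120, E_vv(4)=-144.
Local minima occur where both diagonal entries positive: (-1, 3). Count: 1.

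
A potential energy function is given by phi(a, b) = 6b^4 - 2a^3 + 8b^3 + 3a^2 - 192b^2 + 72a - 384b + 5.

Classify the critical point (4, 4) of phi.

The mixed partial ∂²phi/∂a∂b is 0, so the Hessian at any point is diag(phi_aa, phi_bb) = diag(6(-2a + 1), 24(3b^2 + 2b - 16)).
At (4, 4): H = diag(-42, 960).
The eigenvalues have opposite signs, so H is indefinite: a saddle point.

saddle point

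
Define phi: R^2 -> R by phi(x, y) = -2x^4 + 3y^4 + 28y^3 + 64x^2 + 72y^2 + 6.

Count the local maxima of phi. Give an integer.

phi separates as a function of x plus a function of y, so ∇phi=0 decouples.
∂phi/∂x = -8x(x - 4)(x + 4) = 0 at x ∈ {-4, 0, 4}; ∂phi/∂y = 12y(y + 3)(y + 4) = 0 at y ∈ {-4, -3, 0}.
The Hessian is diagonal: diag(phi_xx, phi_yy). Second derivatives: phi_xx(-4)=-256, phi_xx(0)=128, phi_xx(4)=-256; phi_yy(-4)=48, phi_yy(-3)=-36, phi_yy(0)=144.
Local maxima occur where both diagonal entries negative: (-4, -3), (4, -3). Count: 2.

2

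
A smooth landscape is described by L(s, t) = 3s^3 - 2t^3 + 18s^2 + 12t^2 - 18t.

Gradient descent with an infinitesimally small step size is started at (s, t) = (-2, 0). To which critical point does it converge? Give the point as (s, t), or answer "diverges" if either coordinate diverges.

(0, 1)

L is separable, so gradient descent decouples: s follows -∂L/∂s, t follows -∂L/∂t.
∂L/∂s = 9s(s + 4); at s=-2 this is -36, so s increases.
∂L/∂t = -6(t - 3)(t - 1); at t=0 this is -18, so t increases.
s converges to its nearest critical value 0 (a local min of the s-part); t converges to 1. The iterate converges to (0, 1).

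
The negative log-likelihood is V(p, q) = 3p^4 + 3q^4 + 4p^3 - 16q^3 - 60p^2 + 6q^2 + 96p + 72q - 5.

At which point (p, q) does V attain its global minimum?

(-4, -1)

V(p,q) separates as A(p) + B(q) − 5, so its minimum is min A + min B − 5.
A'(p) = 12(p - 2)(p - 1)(p + 4) vanishes at p ∈ {-4, 1, 2}; B'(q) = 12(q - 3)(q - 2)(q + 1) vanishes at q ∈ {-1, 2, 3}.
Local minima of A (where A''>0): A(-4)=-832, A(2)=32. Local minima of B: B(-1)=-47, B(3)=81.
So the global minimum of V is A(-4) + B(-1) − 5 = -832 − 47 − 5 = -884, attained at (-4, -1).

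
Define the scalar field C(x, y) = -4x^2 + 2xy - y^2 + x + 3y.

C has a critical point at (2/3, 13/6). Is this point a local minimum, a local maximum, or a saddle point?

local maximum

The Hessian of C is constant: H = [[-8, 2], [2, -2]].
det(H) = (-8)·(-2) − 2² = 12.
det(H) > 0 and tr(H) = -10 < 0, so H is negative definite and the point is a local maximum.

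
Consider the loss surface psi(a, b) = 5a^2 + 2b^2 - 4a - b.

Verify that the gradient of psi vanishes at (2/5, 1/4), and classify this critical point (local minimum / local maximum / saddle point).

∇psi = (10a - 4, 4b - 1); substituting (2/5, 1/4) gives ∇psi = (0, 0), so (2/5, 1/4) is indeed a critical point.
The Hessian of psi is constant: H = [[10, 0], [0, 4]].
det(H) = 10·4 − 0² = 40.
det(H) > 0 and tr(H) = 14 > 0, so H is positive definite and the point is a local minimum.

local minimum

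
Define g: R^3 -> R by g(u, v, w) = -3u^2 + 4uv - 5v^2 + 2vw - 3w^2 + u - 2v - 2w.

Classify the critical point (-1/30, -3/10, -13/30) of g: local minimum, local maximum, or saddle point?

The Hessian is constant: H = [[-6, 4, 0], [4, -10, 2], [0, 2, -6]].
Leading principal minors: Δ₁ = -6, Δ₂ = 44, Δ₃ = -240.
The minors alternate sign starting negative (−, +, −), so H is negative definite: a local maximum.

local maximum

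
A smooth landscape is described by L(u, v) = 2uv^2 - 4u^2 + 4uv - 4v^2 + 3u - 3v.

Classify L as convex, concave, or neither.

neither

The term 2uv^2 is cubic, so the Hessian is not constant.
∂²L/∂v² = 4u - 8, which takes both signs as u varies (negative for sufficiently negative u). A diagonal entry of the Hessian changing sign means the Hessian is neither positive- nor negative-semidefinite on all of R^2.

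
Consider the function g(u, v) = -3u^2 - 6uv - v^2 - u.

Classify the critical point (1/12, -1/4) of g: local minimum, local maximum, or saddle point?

The Hessian of g is constant: H = [[-6, -6], [-6, -2]].
det(H) = (-6)·(-2) − (-6)² = -24.
Since det(H) < 0, H is indefinite and the critical point is a saddle point.

saddle point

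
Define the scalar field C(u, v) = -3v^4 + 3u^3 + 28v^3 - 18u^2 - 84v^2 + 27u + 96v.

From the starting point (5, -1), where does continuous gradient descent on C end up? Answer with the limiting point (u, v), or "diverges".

C is separable, so gradient descent decouples: u follows -∂C/∂u, v follows -∂C/∂v.
∂C/∂u = 9(u - 3)(u - 1); at u=5 this is 72, so u decreases.
∂C/∂v = -12(v - 4)(v - 2)(v - 1); at v=-1 this is 360, so v decreases.
The v-coordinate has no critical point in that direction and runs off to infinity.

diverges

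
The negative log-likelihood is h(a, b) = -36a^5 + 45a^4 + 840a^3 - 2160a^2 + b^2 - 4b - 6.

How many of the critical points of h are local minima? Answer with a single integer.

h separates as a function of a plus a function of b, so ∇h=0 decouples.
∂h/∂a = -180a(a - 3)(a - 2)(a + 4) = 0 at a ∈ {-4, 0, 2, 3}; ∂h/∂b = 2(b - 2) = 0 at b ∈ {2}.
The Hessian is diagonal: diag(h_aa, h_bb). Second derivatives: h_aa(-4)=30240, h_aa(0)=-4320, h_aa(2)=2160, h_aa(3)=-3780; h_bb(2)=2.
Local minima occur where both diagonal entries positive: (-4, 2), (2, 2). Count: 2.

2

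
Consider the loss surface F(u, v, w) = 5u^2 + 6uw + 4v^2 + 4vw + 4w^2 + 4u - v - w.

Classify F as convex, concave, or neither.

convex

F is quadratic, so its Hessian is the constant matrix H = [[10, 0, 6], [0, 8, 4], [6, 4, 8]].
Leading principal minors: 10, 80, 192.
All positive ⇒ H ≻ 0 ⇒ convex.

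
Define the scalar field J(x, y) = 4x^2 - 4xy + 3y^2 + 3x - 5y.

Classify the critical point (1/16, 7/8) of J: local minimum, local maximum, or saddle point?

The Hessian of J is constant: H = [[8, -4], [-4, 6]].
det(H) = 8·6 − (-4)² = 32.
det(H) > 0 and tr(H) = 14 > 0, so H is positive definite and the point is a local minimum.

local minimum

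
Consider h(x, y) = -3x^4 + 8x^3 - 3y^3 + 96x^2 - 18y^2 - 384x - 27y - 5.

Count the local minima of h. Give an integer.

1

h separates as a function of x plus a function of y, so ∇h=0 decouples.
∂h/∂x = -12(x - 4)(x - 2)(x + 4) = 0 at x ∈ {-4, 2, 4}; ∂h/∂y = -9(y + 1)(y + 3) = 0 at y ∈ {-3, -1}.
The Hessian is diagonal: diag(h_xx, h_yy). Second derivatives: h_xx(-4)=-576, h_xx(2)=144, h_xx(4)=-192; h_yy(-3)=18, h_yy(-1)=-18.
Local minima occur where both diagonal entries positive: (2, -3). Count: 1.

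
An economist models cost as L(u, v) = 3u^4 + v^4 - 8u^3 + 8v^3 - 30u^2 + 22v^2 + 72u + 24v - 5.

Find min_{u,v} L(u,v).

L(u,v) separates as P(u) + Q(v) − 5, so its minimum is min P + min Q − 5.
P'(u) = 12(u - 3)(u - 1)(u + 2) vanishes at u ∈ {-2, 1, 3}; Q'(v) = 4(v + 1)(v + 2)(v + 3) vanishes at v ∈ {-3, -2, -1}.
Local minima of P (where P''>0): P(-2)=-152, P(3)=-27. Local minima of Q: Q(-3)=-9, Q(-1)=-9.
So the global minimum of L is P(-2) + Q(-3) − 5 = -152 − 9 − 5 = -166, attained at (-2, -3).

-166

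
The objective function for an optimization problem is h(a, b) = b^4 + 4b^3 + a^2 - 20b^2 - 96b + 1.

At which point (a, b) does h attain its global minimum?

(0, 3)

h(a,b) separates as P(a) + Q(b) + 1, so its minimum is min P + min Q + 1.
P'(a) = 2a vanishes at a ∈ {0}; Q'(b) = 4(b - 3)(b + 2)(b + 4) vanishes at b ∈ {-4, -2, 3}.
Local minima of P (where P''>0): P(0)=0. Local minima of Q: Q(-4)=64, Q(3)=-279.
So the global minimum of h is P(0) + Q(3) + 1 = 0 − 279 + 1 = -278, attained at (0, 3).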